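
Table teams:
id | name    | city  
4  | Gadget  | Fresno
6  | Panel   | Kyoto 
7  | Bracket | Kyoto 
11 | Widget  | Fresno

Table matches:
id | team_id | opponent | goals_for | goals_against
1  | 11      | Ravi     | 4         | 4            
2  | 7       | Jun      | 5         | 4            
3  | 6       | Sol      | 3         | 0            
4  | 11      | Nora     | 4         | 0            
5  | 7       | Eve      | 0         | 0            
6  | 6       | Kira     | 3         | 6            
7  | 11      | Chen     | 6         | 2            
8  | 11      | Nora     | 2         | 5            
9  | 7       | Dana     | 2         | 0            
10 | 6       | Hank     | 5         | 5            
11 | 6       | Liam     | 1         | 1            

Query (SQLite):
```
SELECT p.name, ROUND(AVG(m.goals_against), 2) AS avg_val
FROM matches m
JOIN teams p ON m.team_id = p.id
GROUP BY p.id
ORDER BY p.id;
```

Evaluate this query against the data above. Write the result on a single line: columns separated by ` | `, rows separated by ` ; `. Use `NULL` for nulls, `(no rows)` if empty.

Panel | 3 ; Bracket | 1.33 ; Widget | 2.75

Join each matches row to its teams via team_id.
Group joined rows by teams.id; compute ROUND(AVG(m.goals_against), 2) per group.
  6: ids {3, 6, 10, 11} → ROUND(AVG(m.goals_against), 2)=3
  7: ids {2, 5, 9} → ROUND(AVG(m.goals_against), 2)=1.33
  11: ids {1, 4, 7, 8} → ROUND(AVG(m.goals_against), 2)=2.75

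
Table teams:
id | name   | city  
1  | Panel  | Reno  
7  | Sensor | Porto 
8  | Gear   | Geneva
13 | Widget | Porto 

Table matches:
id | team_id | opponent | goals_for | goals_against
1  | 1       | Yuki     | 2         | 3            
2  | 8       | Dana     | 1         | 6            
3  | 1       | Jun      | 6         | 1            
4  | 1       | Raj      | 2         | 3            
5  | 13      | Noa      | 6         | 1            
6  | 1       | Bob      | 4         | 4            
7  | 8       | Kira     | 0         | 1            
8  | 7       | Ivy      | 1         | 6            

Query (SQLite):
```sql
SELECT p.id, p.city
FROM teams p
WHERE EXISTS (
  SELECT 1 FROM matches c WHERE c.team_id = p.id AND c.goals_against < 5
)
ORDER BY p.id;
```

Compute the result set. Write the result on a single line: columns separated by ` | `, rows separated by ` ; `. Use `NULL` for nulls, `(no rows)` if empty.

For each teams row, check whether any matches with matching team_id has goals_against < 5.
Keep rows where that is true.

1 | Reno ; 8 | Geneva ; 13 | Porto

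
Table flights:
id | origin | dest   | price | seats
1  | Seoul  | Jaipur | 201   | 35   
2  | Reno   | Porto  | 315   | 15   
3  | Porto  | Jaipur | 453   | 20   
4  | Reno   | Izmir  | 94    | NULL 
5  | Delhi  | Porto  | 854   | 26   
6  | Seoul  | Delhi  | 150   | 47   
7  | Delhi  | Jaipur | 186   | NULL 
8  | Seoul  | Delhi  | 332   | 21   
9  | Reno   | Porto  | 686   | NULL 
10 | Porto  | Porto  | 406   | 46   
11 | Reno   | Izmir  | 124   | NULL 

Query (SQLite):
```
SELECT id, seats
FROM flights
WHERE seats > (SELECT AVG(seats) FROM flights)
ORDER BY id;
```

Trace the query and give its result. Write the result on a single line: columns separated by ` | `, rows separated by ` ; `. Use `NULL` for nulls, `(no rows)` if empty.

1 | 35 ; 6 | 47 ; 10 | 46

Scalar subquery: AVG(seats) over all flights rows = 30.0.
Keep rows where seats > that value.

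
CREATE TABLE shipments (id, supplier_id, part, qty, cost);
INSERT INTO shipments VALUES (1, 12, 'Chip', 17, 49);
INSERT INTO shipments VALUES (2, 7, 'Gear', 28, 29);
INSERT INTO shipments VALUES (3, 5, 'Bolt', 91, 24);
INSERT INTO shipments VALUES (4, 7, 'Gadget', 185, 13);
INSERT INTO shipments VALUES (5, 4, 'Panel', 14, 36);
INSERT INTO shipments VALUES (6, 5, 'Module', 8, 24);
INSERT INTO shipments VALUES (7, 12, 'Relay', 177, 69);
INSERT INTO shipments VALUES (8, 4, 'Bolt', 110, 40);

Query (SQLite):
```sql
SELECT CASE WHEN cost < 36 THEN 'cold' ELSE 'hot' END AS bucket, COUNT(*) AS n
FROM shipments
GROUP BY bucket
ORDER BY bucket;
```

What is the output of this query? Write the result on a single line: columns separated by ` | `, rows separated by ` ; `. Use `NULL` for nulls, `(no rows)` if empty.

Bucket rows by cost < 36 → 'cold' else 'hot'; count each bucket.

cold | 4 ; hot | 4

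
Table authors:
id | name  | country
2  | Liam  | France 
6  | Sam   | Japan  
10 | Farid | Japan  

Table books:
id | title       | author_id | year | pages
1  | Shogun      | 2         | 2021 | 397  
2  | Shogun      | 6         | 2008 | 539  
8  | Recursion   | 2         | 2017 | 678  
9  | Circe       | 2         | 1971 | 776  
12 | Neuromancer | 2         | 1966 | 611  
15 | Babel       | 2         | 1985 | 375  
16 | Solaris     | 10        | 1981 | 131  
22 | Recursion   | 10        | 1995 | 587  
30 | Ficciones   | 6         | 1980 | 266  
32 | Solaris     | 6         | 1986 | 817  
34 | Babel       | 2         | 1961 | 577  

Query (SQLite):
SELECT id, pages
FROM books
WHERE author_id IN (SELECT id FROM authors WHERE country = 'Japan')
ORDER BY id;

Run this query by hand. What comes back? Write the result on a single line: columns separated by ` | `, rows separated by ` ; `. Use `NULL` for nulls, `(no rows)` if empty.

Inner query: authors.id where country = 'Japan'.
Outer: keep books rows whose author_id is in that set.
Inner query → {6, 10}

2 | 539 ; 16 | 131 ; 22 | 587 ; 30 | 266 ; 32 | 817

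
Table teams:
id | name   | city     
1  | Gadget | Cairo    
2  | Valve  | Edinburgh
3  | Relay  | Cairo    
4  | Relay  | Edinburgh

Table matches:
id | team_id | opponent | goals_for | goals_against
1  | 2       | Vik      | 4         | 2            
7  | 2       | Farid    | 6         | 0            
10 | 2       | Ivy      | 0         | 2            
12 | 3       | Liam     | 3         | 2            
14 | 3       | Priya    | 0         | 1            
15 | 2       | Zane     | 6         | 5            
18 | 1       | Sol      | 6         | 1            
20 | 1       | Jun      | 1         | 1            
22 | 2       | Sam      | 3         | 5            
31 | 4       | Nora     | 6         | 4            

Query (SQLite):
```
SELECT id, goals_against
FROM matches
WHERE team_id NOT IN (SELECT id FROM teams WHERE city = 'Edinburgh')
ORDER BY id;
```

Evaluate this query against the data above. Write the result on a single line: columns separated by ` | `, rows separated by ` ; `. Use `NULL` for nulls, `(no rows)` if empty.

12 | 2 ; 14 | 1 ; 18 | 1 ; 20 | 1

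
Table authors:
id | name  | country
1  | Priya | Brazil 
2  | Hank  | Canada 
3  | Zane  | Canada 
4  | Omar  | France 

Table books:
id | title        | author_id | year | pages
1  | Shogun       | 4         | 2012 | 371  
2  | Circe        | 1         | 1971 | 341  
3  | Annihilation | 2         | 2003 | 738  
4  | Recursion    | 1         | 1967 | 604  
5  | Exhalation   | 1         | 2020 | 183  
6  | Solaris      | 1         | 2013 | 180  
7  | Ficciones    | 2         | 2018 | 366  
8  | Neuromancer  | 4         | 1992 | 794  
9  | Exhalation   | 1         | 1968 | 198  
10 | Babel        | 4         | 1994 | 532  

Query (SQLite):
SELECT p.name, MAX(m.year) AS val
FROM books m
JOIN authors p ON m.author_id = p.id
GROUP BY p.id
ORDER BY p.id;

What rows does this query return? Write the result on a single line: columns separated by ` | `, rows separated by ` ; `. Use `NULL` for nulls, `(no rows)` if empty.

Priya | 2020 ; Hank | 2018 ; Omar | 2012

Join each books row to its authors via author_id.
Group joined rows by authors.id; compute MAX(m.year) per group.
  1: ids {2, 4, 5, 6, 9} → MAX(m.year)=2020
  2: ids {3, 7} → MAX(m.year)=2018
  4: ids {1, 8, 10} → MAX(m.year)=2012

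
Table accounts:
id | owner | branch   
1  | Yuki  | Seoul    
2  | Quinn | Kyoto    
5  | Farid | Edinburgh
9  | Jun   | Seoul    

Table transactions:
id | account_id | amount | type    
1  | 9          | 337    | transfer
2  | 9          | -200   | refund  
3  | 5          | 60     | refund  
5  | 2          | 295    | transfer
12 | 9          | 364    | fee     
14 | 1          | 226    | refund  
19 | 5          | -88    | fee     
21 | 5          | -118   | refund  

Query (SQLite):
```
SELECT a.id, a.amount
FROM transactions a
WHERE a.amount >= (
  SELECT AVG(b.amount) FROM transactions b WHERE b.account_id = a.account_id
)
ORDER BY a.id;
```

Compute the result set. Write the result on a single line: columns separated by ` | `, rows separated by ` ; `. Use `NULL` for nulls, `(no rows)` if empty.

1 | 337 ; 3 | 60 ; 5 | 295 ; 12 | 364 ; 14 | 226

For each transactions row a, compute AVG(amount) over rows sharing a.account_id.
Keep row a if a.amount >= that per-group AVG.
  account_id=1: AVG(amount) = 226.0
  account_id=2: AVG(amount) = 295.0
  account_id=5: AVG(amount) = -48.666667
  account_id=9: AVG(amount) = 167.0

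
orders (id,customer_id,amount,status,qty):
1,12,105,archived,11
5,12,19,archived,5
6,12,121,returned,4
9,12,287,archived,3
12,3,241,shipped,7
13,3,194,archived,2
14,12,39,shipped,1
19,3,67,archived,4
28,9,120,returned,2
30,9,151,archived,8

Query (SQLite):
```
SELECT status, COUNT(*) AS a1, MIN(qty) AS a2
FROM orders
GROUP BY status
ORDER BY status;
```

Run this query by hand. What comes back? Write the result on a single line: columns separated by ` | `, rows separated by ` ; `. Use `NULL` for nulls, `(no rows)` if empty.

archived | 6 | 2 ; returned | 2 | 2 ; shipped | 2 | 1

Group orders by status.
Per group compute: COUNT(*), MIN(qty).
  archived: ids {1, 5, 9, 13, 19, 30} → COUNT(*)=6, MIN(qty)=2
  returned: ids {6, 28} → COUNT(*)=2, MIN(qty)=2
  shipped: ids {12, 14} → COUNT(*)=2, MIN(qty)=1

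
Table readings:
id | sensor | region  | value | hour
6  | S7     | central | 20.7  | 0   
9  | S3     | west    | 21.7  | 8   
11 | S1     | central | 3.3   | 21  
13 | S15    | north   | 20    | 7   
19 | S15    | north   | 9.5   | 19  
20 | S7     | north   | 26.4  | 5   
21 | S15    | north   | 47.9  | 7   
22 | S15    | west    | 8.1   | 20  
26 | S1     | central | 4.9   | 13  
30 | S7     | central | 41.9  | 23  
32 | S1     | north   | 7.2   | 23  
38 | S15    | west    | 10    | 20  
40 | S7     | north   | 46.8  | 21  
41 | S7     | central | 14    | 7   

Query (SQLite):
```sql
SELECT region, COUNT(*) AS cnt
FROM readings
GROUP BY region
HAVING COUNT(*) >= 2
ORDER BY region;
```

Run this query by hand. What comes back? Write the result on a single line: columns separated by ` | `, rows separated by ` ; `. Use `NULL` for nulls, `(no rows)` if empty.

central | 5 ; north | 6 ; west | 3

Partition readings by region; compute COUNT(*) within each group.
HAVING: keep groups with count ≥ 2.
  central: ids {6, 11, 26, 30, 41} → COUNT(*)=5
  north: ids {13, 19, 20, 21, 32, 40} → COUNT(*)=6
  west: ids {9, 22, 38} → COUNT(*)=3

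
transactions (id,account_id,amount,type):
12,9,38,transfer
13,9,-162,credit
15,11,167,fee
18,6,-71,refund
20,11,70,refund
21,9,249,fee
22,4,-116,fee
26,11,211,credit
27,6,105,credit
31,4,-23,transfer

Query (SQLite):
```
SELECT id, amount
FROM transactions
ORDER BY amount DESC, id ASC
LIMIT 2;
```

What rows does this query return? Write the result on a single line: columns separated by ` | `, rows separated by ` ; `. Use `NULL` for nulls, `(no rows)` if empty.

21 | 249 ; 26 | 211

Sort by amount desc, tiebreak id asc: (249, id=21), (211, id=26), (167, id=15), (105, id=27), (70, id=20) …. Take first 2.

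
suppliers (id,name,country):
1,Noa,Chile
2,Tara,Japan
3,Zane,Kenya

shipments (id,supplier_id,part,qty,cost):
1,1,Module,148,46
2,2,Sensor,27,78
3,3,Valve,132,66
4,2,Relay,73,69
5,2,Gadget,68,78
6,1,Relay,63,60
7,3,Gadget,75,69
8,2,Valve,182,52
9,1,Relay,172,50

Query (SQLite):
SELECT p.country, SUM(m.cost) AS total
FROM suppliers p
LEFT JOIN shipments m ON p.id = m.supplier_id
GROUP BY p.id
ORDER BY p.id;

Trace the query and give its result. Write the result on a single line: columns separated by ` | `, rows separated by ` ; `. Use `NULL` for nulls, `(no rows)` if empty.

Chile | 156 ; Japan | 277 ; Kenya | 135

LEFT JOIN keeps every suppliers row; unmatched ones get NULL for shipments columns.
Group by suppliers.id and compute SUM(m.cost). SUM over an all-NULL group is NULL.
  1: ids {1, 6, 9} → SUM(m.cost)=156
  2: ids {2, 4, 5, 8} → SUM(m.cost)=277
  3: ids {3, 7} → SUM(m.cost)=135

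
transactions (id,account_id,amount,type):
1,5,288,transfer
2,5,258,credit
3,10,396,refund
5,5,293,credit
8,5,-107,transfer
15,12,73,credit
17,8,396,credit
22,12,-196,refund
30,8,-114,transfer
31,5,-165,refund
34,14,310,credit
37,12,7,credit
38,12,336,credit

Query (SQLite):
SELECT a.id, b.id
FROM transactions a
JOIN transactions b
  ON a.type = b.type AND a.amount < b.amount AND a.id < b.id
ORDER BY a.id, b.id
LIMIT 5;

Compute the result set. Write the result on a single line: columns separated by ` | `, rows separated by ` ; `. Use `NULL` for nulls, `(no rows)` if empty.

Pairs (a,b) with same type, a.amount < b.amount, a.id < b.id.
type groups: credit:{2,5,15,17,34,37,38} refund:{3,22,31} transfer:{1,8,30}
Ordered by (a.id, b.id); first 5.

2 | 5 ; 2 | 17 ; 2 | 34 ; 2 | 38 ; 5 | 17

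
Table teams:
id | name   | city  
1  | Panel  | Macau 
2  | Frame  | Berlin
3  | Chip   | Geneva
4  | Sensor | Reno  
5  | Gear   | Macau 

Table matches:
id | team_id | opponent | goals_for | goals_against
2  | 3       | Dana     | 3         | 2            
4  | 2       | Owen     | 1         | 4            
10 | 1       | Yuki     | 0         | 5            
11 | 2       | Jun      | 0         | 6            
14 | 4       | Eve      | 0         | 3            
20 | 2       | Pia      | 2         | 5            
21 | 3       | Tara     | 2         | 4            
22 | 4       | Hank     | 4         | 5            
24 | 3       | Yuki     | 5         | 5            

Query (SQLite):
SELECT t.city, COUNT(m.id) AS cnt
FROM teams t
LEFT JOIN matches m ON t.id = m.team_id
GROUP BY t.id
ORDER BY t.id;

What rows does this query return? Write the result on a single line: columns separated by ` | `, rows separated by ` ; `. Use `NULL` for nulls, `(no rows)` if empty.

Macau | 1 ; Berlin | 3 ; Geneva | 3 ; Reno | 2 ; Macau | 0

LEFT JOIN keeps every teams row; unmatched ones get NULL for matches columns.
Group by teams.id and compute COUNT(m.id). COUNT(col) of an all-NULL group is 0.
  1: ids {10} → COUNT(m.id)=1
  2: ids {4, 11, 20} → COUNT(m.id)=3
  3: ids {2, 21, 24} → COUNT(m.id)=3
  4: ids {14, 22} → COUNT(m.id)=2
  5: ids {—} → COUNT(m.id)=0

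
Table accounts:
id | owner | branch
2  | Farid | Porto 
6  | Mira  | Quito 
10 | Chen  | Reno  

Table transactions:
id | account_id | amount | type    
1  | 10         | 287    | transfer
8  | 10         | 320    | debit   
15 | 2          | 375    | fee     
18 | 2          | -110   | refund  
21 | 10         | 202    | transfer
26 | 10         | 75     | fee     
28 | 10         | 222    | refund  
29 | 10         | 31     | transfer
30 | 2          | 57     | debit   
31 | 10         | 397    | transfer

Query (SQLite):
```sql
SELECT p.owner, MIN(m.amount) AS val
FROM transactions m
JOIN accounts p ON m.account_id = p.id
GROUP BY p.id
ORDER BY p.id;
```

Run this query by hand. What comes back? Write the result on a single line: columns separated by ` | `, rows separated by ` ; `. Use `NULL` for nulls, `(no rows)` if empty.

Join each transactions row to its accounts via account_id.
Group joined rows by accounts.id; compute MIN(m.amount) per group.
  2: ids {15, 18, 30} → MIN(m.amount)=-110
  10: ids {1, 8, 21, 26, 28, 29, 31} → MIN(m.amount)=31

Farid | -110 ; Chen | 31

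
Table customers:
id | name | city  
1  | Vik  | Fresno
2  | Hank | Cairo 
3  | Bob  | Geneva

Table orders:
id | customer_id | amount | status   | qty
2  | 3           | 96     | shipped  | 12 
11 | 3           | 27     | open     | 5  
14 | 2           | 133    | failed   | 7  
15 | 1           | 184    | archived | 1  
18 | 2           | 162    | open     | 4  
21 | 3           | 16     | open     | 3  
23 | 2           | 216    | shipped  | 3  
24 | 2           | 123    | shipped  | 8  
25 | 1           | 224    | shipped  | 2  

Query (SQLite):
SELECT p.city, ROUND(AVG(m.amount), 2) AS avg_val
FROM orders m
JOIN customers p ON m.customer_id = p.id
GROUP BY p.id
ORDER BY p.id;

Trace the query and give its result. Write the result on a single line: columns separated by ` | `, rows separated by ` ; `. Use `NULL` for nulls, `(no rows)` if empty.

Fresno | 204 ; Cairo | 158.5 ; Geneva | 46.33

Join each orders row to its customers via customer_id.
Group joined rows by customers.id; compute ROUND(AVG(m.amount), 2) per group.
  1: ids {15, 25} → ROUND(AVG(m.amount), 2)=204
  2: ids {14, 18, 23, 24} → ROUND(AVG(m.amount), 2)=158.5
  3: ids {2, 11, 21} → ROUND(AVG(m.amount), 2)=46.33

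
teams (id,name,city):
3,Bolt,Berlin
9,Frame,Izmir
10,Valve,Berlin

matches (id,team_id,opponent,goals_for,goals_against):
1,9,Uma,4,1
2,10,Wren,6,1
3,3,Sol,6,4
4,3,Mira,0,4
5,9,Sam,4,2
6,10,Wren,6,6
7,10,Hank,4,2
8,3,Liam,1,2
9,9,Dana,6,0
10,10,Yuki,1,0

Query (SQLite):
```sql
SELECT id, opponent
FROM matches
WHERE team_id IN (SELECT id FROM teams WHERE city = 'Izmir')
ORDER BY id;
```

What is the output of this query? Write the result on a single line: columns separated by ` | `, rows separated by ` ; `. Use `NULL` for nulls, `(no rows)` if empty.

Inner query: teams.id where city = 'Izmir'.
Outer: keep matches rows whose team_id is in that set.
Inner query → {9}

1 | Uma ; 5 | Sam ; 9 | Dana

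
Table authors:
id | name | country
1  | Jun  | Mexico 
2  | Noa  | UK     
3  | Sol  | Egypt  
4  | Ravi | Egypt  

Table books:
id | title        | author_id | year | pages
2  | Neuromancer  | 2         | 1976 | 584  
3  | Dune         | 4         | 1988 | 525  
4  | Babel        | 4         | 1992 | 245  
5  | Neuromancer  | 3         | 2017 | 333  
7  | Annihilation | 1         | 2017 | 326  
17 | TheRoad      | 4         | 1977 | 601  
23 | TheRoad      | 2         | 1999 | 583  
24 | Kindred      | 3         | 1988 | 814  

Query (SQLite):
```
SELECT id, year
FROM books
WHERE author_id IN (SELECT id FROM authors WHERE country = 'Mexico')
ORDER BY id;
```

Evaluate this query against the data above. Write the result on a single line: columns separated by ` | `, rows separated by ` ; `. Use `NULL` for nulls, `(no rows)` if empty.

7 | 2017

Inner query: authors.id where country = 'Mexico'.
Outer: keep books rows whose author_id is in that set.
Inner query → {1}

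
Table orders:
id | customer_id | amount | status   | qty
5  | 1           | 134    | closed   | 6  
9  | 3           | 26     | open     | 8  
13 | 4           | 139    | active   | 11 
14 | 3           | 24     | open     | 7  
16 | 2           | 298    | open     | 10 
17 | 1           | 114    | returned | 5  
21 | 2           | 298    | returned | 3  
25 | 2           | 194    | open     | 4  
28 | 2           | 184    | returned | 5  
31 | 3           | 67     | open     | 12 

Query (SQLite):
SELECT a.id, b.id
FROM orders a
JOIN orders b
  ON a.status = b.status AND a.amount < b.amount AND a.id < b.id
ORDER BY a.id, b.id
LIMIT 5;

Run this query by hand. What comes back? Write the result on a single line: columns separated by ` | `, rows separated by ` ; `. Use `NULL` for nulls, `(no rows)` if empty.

9 | 16 ; 9 | 25 ; 9 | 31 ; 14 | 16 ; 14 | 25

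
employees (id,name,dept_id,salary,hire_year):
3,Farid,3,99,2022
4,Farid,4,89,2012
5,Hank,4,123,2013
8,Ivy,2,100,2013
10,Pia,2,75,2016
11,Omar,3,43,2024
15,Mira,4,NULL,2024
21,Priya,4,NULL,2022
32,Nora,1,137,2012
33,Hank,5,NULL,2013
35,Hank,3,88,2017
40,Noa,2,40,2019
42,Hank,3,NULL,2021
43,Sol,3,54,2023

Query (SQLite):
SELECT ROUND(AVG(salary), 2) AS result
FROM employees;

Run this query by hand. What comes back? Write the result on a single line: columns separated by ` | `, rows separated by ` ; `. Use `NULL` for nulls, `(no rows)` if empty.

84.8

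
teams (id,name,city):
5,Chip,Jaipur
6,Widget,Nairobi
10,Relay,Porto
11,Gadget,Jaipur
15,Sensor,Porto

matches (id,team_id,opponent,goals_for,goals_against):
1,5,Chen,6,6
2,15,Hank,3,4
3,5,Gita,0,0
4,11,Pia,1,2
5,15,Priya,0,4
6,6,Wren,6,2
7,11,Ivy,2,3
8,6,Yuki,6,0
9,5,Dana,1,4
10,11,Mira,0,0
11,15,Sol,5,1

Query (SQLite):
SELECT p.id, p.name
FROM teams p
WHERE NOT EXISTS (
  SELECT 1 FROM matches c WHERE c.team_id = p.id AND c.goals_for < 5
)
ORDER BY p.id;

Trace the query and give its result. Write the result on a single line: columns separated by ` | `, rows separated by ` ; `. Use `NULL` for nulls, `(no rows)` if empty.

6 | Widget ; 10 | Relay

For each teams row, check whether any matches with matching team_id has goals_for < 5.
Keep rows where that is false.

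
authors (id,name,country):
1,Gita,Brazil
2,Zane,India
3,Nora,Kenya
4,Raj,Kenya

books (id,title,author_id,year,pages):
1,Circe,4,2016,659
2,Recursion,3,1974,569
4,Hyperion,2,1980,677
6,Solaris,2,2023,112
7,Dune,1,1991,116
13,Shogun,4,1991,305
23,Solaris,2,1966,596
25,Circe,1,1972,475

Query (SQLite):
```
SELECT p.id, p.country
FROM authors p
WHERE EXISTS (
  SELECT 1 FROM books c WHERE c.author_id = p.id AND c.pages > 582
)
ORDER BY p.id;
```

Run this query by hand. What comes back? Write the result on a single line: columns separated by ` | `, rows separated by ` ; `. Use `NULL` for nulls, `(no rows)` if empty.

2 | India ; 4 | Kenya

For each authors row, check whether any books with matching author_id has pages > 582.
Keep rows where that is true.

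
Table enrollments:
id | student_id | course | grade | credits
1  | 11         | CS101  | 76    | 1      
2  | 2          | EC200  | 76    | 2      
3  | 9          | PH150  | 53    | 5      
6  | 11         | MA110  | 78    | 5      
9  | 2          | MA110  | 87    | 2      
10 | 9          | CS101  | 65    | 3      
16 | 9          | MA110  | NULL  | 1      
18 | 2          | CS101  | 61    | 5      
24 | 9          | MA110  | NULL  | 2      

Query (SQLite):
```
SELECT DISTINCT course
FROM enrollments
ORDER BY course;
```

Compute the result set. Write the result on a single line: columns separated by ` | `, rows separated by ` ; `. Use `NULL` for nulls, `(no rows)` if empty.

CS101 ; EC200 ; MA110 ; PH150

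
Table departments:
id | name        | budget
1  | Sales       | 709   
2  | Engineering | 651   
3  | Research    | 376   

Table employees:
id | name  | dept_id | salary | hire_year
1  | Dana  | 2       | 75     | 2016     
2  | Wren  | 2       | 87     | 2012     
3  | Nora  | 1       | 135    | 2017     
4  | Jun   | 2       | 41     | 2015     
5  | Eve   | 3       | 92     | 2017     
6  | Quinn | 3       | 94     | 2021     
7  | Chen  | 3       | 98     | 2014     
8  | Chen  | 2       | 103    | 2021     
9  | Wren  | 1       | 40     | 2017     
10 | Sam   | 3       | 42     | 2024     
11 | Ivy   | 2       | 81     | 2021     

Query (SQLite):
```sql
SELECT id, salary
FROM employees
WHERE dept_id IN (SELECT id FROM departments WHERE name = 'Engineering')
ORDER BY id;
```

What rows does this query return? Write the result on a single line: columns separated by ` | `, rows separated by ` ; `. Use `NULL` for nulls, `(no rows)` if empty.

Inner query: departments.id where name = 'Engineering'.
Outer: keep employees rows whose dept_id is in that set.
Inner query → {2}

1 | 75 ; 2 | 87 ; 4 | 41 ; 8 | 103 ; 11 | 81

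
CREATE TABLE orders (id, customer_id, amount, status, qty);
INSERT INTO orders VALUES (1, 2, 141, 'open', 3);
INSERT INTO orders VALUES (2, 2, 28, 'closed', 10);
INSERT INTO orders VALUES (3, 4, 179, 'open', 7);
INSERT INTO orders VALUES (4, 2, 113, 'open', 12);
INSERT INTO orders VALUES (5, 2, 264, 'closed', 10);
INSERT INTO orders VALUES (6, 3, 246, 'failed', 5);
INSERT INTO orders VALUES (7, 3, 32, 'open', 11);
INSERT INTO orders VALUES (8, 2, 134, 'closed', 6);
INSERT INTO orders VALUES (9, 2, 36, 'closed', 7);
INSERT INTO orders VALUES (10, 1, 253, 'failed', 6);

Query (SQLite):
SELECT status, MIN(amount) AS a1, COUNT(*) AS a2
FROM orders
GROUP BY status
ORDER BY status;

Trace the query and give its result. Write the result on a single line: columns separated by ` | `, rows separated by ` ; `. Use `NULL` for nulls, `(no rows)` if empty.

closed | 28 | 4 ; failed | 246 | 2 ; open | 32 | 4

Group orders by status.
Per group compute: MIN(amount), COUNT(*).
  closed: ids {2, 5, 8, 9} → MIN(amount)=28, COUNT(*)=4
  failed: ids {6, 10} → MIN(amount)=246, COUNT(*)=2
  open: ids {1, 3, 4, 7} → MIN(amount)=32, COUNT(*)=4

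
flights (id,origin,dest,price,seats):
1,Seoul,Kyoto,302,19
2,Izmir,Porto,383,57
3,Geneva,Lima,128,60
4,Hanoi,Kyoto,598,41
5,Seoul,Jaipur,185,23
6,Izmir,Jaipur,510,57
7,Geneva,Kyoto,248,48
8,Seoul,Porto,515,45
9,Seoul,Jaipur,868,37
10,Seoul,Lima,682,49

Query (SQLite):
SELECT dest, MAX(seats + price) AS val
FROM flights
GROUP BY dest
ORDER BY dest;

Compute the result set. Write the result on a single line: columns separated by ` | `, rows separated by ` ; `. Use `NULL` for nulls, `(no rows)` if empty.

Jaipur | 905 ; Kyoto | 639 ; Lima | 731 ; Porto | 560

For each row compute seats + price.
Group by dest; take MAX of the expression per group.
  Jaipur: ids {5, 6, 9} → MAX(seats + price)=905
  Kyoto: ids {1, 4, 7} → MAX(seats + price)=639
  Lima: ids {3, 10} → MAX(seats + price)=731
  Porto: ids {2, 8} → MAX(seats + price)=560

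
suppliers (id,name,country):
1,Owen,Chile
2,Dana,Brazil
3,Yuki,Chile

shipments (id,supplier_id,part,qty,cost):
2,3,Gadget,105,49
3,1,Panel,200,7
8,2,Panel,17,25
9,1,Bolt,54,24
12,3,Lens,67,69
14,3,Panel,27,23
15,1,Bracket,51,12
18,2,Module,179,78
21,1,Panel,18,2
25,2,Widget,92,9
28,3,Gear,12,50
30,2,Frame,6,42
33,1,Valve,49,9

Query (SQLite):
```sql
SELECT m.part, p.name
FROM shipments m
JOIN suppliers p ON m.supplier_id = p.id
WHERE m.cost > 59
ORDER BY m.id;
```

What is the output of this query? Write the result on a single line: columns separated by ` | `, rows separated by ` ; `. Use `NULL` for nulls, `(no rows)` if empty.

Lens | Yuki ; Module | Dana

Each shipments row matches the suppliers row where supplier_id = suppliers.id.
Then keep rows with m.cost > 59.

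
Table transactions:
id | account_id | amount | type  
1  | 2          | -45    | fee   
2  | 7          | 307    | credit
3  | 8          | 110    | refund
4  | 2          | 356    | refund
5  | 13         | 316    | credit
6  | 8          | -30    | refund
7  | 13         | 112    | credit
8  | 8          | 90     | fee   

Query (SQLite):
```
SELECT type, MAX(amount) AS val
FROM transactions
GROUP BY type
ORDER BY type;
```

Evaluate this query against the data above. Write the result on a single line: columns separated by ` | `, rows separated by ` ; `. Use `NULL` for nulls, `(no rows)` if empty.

credit | 316 ; fee | 90 ; refund | 356

Partition transactions by type; compute MAX(amount) within each group.
  credit: ids {2, 5, 7} → MAX(amount)=316
  fee: ids {1, 8} → MAX(amount)=90
  refund: ids {3, 4, 6} → MAX(amount)=356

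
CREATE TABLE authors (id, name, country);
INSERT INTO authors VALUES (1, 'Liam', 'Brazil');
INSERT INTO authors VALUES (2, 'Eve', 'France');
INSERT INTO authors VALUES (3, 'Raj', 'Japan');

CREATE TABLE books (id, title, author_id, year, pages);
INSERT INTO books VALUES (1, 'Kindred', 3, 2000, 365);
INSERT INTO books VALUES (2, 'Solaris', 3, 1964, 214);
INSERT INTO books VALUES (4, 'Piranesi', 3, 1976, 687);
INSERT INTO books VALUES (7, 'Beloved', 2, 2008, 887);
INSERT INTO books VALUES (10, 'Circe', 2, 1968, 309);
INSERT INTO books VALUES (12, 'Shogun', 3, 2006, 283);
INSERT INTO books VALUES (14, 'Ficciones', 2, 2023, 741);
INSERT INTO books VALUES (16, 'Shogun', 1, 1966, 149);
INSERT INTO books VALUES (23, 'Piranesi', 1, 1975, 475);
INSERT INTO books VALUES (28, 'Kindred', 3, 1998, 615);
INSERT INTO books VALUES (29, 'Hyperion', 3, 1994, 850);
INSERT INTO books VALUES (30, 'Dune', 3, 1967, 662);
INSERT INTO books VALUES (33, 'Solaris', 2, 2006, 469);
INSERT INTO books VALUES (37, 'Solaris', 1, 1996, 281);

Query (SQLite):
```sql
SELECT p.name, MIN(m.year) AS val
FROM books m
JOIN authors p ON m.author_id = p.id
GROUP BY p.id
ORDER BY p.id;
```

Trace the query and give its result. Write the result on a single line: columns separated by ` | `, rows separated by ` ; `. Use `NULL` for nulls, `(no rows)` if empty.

Liam | 1966 ; Eve | 1968 ; Raj | 1964

Join each books row to its authors via author_id.
Group joined rows by authors.id; compute MIN(m.year) per group.
  1: ids {16, 23, 37} → MIN(m.year)=1966
  2: ids {7, 10, 14, 33} → MIN(m.year)=1968
  3: ids {1, 2, 4, 12, 28, 29, 30} → MIN(m.year)=1964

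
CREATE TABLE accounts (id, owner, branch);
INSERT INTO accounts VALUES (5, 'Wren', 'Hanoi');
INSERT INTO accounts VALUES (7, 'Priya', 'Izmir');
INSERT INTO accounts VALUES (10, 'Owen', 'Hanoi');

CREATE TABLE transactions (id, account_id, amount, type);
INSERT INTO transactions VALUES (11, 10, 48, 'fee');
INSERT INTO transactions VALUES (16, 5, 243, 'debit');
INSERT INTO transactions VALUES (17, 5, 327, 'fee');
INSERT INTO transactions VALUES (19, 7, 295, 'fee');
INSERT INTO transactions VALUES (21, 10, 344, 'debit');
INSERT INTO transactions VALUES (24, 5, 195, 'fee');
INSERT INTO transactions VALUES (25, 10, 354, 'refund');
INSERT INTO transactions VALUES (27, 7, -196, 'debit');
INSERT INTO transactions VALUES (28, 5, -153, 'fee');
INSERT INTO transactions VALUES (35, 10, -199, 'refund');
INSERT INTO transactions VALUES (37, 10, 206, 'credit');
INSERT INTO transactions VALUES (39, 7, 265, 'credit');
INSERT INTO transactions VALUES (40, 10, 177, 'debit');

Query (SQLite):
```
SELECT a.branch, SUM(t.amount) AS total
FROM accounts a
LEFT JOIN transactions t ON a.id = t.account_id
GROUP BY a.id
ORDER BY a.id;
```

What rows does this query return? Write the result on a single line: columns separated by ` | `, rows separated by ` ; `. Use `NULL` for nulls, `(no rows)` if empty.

LEFT JOIN keeps every accounts row; unmatched ones get NULL for transactions columns.
Group by accounts.id and compute SUM(t.amount). SUM over an all-NULL group is NULL.
  5: ids {16, 17, 24, 28} → SUM(t.amount)=612
  7: ids {19, 27, 39} → SUM(t.amount)=364
  10: ids {11, 21, 25, 35, 37, 40} → SUM(t.amount)=930

Hanoi | 612 ; Izmir | 364 ; Hanoi | 930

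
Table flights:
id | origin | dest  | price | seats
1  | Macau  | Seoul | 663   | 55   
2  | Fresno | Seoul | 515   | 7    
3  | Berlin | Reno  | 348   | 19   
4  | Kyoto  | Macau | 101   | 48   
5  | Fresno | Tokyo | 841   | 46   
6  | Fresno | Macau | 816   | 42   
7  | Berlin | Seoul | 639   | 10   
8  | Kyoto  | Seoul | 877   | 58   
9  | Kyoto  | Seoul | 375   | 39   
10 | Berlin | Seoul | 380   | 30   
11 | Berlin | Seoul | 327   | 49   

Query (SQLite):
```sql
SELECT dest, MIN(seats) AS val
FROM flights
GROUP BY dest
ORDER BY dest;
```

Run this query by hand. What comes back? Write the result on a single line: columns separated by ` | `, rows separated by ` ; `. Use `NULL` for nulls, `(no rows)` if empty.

Partition flights by dest; compute MIN(seats) within each group.
  Macau: ids {4, 6} → MIN(seats)=42
  Reno: ids {3} → MIN(seats)=19
  Seoul: ids {1, 2, 7, 8, 9, 10, 11} → MIN(seats)=7
  Tokyo: ids {5} → MIN(seats)=46

Macau | 42 ; Reno | 19 ; Seoul | 7 ; Tokyo | 46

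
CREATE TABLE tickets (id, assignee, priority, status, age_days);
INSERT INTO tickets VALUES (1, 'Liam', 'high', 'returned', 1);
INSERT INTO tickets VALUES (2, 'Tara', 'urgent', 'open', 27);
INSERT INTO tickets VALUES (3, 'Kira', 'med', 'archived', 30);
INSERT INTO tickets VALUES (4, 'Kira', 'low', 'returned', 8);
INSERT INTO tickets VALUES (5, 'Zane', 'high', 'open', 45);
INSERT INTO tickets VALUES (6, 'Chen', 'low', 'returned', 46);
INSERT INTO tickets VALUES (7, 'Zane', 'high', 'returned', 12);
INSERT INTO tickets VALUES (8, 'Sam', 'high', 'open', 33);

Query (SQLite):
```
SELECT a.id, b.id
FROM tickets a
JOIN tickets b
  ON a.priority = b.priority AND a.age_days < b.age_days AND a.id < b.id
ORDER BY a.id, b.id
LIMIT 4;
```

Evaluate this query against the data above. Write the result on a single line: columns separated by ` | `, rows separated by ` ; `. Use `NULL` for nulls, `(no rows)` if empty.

Pairs (a,b) with same priority, a.age_days < b.age_days, a.id < b.id.
priority groups: high:{1,5,7,8} low:{4,6} med:{3} urgent:{2}
Ordered by (a.id, b.id); first 4.

1 | 5 ; 1 | 7 ; 1 | 8 ; 4 | 6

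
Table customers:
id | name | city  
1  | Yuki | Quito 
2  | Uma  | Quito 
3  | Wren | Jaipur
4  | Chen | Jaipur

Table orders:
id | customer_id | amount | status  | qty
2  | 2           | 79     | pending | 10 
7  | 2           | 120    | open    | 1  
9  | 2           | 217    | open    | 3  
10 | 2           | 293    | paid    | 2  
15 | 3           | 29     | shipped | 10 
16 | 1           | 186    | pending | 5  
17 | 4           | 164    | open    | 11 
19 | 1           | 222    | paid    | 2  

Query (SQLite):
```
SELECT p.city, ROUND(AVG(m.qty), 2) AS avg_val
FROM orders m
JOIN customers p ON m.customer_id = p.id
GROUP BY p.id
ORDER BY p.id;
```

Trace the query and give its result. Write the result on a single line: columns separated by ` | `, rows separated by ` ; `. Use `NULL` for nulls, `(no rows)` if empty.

Quito | 3.5 ; Quito | 4 ; Jaipur | 10 ; Jaipur | 11

Join each orders row to its customers via customer_id.
Group joined rows by customers.id; compute ROUND(AVG(m.qty), 2) per group.
  1: ids {16, 19} → ROUND(AVG(m.qty), 2)=3.5
  2: ids {2, 7, 9, 10} → ROUND(AVG(m.qty), 2)=4
  3: ids {15} → ROUND(AVG(m.qty), 2)=10
  4: ids {17} → ROUND(AVG(m.qty), 2)=11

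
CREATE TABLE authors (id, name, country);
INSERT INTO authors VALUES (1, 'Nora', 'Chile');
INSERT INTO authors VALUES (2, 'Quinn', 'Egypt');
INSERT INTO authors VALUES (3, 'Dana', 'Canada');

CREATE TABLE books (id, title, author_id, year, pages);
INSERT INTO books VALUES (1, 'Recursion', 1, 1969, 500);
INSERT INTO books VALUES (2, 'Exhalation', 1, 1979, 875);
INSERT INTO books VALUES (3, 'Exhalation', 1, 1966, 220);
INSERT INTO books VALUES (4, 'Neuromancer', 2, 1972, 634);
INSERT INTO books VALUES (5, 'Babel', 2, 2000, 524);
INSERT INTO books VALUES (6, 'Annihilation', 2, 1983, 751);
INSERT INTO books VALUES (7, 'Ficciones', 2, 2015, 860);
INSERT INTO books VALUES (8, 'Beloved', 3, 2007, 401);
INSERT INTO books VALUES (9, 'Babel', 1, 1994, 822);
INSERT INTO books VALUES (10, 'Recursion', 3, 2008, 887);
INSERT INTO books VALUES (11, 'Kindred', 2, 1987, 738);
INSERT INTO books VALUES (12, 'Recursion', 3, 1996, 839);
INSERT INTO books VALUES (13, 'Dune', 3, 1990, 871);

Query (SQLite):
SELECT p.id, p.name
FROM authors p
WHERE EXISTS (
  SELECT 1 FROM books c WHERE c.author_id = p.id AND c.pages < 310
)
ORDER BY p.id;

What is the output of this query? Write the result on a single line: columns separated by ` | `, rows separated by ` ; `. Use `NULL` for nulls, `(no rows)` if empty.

For each authors row, check whether any books with matching author_id has pages < 310.
Keep rows where that is true.

1 | Nora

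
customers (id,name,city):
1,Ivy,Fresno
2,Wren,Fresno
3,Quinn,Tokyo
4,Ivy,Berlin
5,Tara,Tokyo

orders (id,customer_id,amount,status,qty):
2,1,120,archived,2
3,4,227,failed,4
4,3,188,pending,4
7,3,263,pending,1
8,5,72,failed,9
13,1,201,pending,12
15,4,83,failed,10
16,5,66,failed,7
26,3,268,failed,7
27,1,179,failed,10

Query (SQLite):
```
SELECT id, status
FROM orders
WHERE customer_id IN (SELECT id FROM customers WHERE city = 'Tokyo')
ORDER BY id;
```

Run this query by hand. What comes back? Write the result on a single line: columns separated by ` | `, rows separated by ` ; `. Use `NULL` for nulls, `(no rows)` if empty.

4 | pending ; 7 | pending ; 8 | failed ; 16 | failed ; 26 | failed

Inner query: customers.id where city = 'Tokyo'.
Outer: keep orders rows whose customer_id is in that set.
Inner query → {3, 5}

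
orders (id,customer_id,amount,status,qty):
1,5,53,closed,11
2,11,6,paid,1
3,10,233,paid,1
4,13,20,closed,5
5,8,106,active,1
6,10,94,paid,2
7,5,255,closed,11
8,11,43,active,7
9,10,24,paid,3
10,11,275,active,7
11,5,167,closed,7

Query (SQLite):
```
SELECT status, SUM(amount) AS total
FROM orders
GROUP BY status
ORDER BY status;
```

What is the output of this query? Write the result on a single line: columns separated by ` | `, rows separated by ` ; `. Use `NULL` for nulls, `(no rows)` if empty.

active | 424 ; closed | 495 ; paid | 357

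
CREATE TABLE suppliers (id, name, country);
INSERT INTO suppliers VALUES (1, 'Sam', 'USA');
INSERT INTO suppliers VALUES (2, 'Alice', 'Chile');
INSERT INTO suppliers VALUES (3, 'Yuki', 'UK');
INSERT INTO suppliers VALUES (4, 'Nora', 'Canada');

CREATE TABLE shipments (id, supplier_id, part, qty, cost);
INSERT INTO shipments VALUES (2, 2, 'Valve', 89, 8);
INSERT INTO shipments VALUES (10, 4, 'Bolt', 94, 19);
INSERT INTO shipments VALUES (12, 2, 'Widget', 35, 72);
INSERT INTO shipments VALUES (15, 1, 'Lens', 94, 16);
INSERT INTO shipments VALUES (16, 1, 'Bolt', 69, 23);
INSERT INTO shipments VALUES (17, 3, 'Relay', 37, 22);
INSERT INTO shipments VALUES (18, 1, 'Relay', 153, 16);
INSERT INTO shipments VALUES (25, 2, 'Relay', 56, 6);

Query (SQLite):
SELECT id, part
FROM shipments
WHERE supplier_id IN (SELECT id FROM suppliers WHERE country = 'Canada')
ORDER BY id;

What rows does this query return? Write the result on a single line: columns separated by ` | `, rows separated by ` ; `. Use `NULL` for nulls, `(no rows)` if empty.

Inner query: suppliers.id where country = 'Canada'.
Outer: keep shipments rows whose supplier_id is in that set.
Inner query → {4}

10 | Bolt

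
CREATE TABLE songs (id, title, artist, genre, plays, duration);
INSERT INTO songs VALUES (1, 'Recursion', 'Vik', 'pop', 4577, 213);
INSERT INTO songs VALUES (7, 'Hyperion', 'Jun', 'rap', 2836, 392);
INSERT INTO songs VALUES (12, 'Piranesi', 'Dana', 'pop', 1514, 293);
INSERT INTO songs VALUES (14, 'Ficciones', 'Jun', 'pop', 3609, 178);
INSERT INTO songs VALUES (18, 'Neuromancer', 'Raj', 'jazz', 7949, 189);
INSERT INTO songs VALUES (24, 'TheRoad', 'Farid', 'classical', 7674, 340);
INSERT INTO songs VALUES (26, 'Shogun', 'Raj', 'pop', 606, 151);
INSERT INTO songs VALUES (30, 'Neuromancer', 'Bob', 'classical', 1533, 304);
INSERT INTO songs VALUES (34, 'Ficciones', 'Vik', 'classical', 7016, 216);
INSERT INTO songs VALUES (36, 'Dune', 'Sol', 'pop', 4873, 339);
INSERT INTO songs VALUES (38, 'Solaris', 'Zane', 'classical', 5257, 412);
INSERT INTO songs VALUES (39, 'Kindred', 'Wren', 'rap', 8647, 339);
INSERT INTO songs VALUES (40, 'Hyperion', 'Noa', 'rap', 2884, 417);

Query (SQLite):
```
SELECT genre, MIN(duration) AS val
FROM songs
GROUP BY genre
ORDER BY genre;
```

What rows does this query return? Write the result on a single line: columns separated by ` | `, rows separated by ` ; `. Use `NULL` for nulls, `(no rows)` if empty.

classical | 216 ; jazz | 189 ; pop | 151 ; rap | 339

Partition songs by genre; compute MIN(duration) within each group.
  classical: ids {24, 30, 34, 38} → MIN(duration)=216
  jazz: ids {18} → MIN(duration)=189
  pop: ids {1, 12, 14, 26, 36} → MIN(duration)=151
  rap: ids {7, 39, 40} → MIN(duration)=339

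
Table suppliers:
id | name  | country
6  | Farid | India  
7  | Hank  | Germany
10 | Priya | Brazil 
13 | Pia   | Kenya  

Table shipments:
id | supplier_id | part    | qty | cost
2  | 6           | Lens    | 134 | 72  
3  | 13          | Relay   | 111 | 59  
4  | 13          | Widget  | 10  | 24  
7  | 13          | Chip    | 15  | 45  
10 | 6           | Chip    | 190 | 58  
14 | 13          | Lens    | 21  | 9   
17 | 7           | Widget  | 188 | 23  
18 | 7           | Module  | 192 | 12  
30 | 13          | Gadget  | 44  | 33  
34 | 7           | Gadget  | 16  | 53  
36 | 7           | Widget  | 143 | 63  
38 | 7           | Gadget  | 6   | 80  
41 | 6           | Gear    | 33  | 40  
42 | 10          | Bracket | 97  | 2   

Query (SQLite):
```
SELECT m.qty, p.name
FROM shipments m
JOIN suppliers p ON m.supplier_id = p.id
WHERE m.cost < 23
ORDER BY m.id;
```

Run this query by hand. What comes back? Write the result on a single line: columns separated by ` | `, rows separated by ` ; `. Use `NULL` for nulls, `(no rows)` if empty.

Each shipments row matches the suppliers row where supplier_id = suppliers.id.
Then keep rows with m.cost < 23.

21 | Pia ; 192 | Hank ; 97 | Priya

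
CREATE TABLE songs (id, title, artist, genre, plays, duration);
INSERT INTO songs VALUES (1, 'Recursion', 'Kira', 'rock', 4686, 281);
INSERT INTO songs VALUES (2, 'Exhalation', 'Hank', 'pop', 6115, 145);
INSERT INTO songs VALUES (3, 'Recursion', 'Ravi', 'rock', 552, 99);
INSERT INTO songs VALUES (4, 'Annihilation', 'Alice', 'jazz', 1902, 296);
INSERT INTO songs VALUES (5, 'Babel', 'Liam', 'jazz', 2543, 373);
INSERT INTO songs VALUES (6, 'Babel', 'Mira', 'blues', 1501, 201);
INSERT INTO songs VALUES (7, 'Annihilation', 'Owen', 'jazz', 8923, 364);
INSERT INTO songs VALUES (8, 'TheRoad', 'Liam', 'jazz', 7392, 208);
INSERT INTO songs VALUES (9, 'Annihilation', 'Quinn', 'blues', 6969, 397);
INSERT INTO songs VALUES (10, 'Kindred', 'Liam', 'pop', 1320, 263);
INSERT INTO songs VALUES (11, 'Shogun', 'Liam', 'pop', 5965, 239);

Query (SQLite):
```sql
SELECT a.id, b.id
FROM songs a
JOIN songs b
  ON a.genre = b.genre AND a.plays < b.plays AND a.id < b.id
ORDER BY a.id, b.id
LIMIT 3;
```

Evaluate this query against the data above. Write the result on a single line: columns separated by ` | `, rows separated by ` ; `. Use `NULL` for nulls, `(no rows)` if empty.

Pairs (a,b) with same genre, a.plays < b.plays, a.id < b.id.
genre groups: blues:{6,9} jazz:{4,5,7,8} pop:{2,10,11} rock:{1,3}
Ordered by (a.id, b.id); first 3.

4 | 5 ; 4 | 7 ; 4 | 8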